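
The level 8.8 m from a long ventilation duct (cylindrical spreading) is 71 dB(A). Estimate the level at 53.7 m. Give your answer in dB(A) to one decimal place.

Cylindrical spreading from a line source gives a 10·log₁₀(r₂/r₁) drop.
L₂ = 71 − 10·log₁₀(53.7/8.8) = 71 − 7.855 = 63.15 dB(A).

63.1 dB(A)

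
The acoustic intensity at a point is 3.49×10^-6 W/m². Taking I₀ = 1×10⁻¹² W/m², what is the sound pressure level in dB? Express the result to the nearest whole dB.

65 dB

Dividing by I₀ shifts the exponent by 12: I/I₀ = 3.49×10^6.
L = 10·(0.5428 + 6) = 65.43 dB.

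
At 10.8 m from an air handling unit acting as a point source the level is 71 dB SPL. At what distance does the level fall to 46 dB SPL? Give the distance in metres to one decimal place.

The 25.0 dB drop corresponds to a distance ratio of 10^(25.0/20) for a point source.
r₂ = 10.8·10^((71−46)/20) = 10.8·10^(25.0/20) = 192.05 m.

192.1 m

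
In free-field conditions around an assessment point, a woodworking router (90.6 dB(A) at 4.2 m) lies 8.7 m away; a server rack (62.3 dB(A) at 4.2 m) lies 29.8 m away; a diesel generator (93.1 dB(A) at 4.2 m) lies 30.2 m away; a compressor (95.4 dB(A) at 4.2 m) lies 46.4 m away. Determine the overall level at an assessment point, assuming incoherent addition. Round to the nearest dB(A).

85 dB(A)

Propagate each source to the receiver with L = L_ref − 20·log₁₀(r/r_ref), then add intensities.
woodworking router: 90.6 − 20·log₁₀(8.7/4.2) = 90.6 − 6.33 = 84.27 dB(A).
server rack: 62.3 − 20·log₁₀(29.8/4.2) = 62.3 − 17.02 = 45.28 dB(A).
diesel generator: 93.1 − 20·log₁₀(30.2/4.2) = 93.1 − 17.14 = 75.96 dB(A).
compressor: 95.4 − 20·log₁₀(46.4/4.2) = 95.4 − 20.87 = 74.53 dB(A).
Σ 10^(L/10) = 3.355e+08 → L_total = 10·log₁₀(3.355e+08) = 85.26 dB(A).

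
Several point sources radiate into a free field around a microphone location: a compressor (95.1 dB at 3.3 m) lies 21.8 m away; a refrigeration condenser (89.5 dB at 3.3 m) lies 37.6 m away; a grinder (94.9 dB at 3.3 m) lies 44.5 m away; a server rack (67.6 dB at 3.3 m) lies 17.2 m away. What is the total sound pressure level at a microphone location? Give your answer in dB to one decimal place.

First find each source's level at the receiver (point-source: −20·log₁₀(r/r_ref)), then combine on an intensity basis.
compressor: 95.1 − 20·log₁₀(21.8/3.3) = 95.1 − 16.40 = 78.70 dB.
refrigeration condenser: 89.5 − 20·log₁₀(37.6/3.3) = 89.5 − 21.13 = 68.37 dB.
grinder: 94.9 − 20·log₁₀(44.5/3.3) = 94.9 − 22.60 = 72.30 dB.
server rack: 67.6 − 20·log₁₀(17.2/3.3) = 67.6 − 14.34 = 53.26 dB.
Σ 10^(L/10) = 9.822e+07 → L_total = 10·log₁₀(9.822e+07) = 79.92 dB.

79.9 dB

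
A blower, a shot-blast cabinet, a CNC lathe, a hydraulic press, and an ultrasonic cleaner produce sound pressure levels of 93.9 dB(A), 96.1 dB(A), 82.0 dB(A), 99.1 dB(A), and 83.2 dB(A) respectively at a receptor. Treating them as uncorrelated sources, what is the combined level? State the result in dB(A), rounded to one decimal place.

101.8 dB(A)

Incoherent sources combine by intensity addition: L_total = 10·log₁₀(Σ 10^(L_i/10)).
Σ 10^(L/10) = 10^(93.9/10) + 10^(96.1/10) + 10^(82.0/10) + 10^(99.1/10) + 10^(83.2/10) = 1.502e+10.
L_total = 10·log₁₀(1.502e+10) = 101.77 dB(A).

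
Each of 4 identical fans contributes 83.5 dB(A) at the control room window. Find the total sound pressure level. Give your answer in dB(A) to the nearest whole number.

N identical incoherent sources raise the level by 10·log₁₀ N.
L_total = 83.5 + 10·log₁₀(4) = 83.5 + 6.021 = 89.52 dB(A).

90 dB(A)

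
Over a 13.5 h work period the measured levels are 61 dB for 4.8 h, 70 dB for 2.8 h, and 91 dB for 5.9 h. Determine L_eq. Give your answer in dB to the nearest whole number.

Weight each interval's intensity by its duration and average over T = 13.5 h:
Σ tᵢ·10^(Lᵢ/10) = 4.8·10^(61/10) + 2.8·10^(70/10) + 5.9·10^(91/10) = 7.462e+09.
L_eq = 10·log₁₀(7.462e+09/13.5) = 87.43 dB.

87 dB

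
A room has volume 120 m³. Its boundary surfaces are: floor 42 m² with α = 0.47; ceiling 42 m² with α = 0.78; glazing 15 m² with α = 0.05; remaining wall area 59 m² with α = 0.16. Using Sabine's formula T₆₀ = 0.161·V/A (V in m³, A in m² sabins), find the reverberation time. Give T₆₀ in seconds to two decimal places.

0.31 s

Summing Sᵢαᵢ: 42·0.47 + 42·0.78 + 15·0.05 + 59·0.16 = 62.69 m².
T₆₀ = 0.161·V/A = 0.161·120/62.69 = 0.308 s.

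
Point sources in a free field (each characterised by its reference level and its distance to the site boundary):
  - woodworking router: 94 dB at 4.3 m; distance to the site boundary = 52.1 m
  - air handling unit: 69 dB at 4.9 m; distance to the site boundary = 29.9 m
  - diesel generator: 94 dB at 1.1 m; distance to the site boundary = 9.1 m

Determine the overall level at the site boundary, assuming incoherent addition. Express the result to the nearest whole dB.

77 dB

First find each source's level at the receiver (point-source: −20·log₁₀(r/r_ref)), then combine on an intensity basis.
woodworking router: 94 − 20·log₁₀(52.1/4.3) = 94 − 21.67 = 72.33 dB.
air handling unit: 69 − 20·log₁₀(29.9/4.9) = 69 − 15.71 = 53.29 dB.
diesel generator: 94 − 20·log₁₀(9.1/1.1) = 94 − 18.35 = 75.65 dB.
Σ 10^(L/10) = 5.403e+07 → L_total = 10·log₁₀(5.403e+07) = 77.33 dB.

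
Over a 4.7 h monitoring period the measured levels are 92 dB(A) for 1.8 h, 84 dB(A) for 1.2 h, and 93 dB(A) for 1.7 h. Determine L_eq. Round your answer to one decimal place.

91.4 dB(A)

Weight each interval's intensity by its duration and average over T = 4.7 h:
Σ tᵢ·10^(Lᵢ/10) = 1.8·10^(92/10) + 1.2·10^(84/10) + 1.7·10^(93/10) = 6.546e+09.
L_eq = 10·log₁₀(6.546e+09/4.7) = 91.44 dB(A).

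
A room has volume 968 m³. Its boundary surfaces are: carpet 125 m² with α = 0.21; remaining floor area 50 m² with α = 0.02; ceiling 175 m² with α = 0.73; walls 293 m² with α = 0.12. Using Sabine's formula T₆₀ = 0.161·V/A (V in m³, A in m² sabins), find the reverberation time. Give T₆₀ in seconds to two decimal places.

0.82 s

Total absorption A = 125·0.21 + 50·0.02 + 175·0.73 + 293·0.12 = 190.16 m² sabins.
T₆₀ = 0.161·V/A = 0.161·968/190.16 = 0.820 s.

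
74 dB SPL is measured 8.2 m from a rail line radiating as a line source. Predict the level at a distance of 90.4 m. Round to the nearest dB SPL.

64 dB SPL

For a line source, L₂ = L₁ − 10·log₁₀(r₂/r₁).
L₂ = 74 − 10·log₁₀(90.4/8.2) = 74 − 10.424 = 63.58 dB SPL.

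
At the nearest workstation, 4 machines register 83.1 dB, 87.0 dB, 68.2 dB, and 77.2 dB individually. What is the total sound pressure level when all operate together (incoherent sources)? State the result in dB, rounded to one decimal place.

For uncorrelated sources the intensities add, so convert each level to linear form, sum, and take 10·log₁₀ of the total.
Σ 10^(L/10) = 10^(83.1/10) + 10^(87.0/10) + 10^(68.2/10) + 10^(77.2/10) = 7.644e+08.
L_total = 10·log₁₀(7.644e+08) = 88.83 dB.

88.8 dB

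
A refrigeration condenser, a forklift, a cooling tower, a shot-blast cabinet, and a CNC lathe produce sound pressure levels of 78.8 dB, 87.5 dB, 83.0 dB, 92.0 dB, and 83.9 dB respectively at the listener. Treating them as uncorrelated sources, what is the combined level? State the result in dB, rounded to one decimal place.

For uncorrelated sources the intensities add, so convert each level to linear form, sum, and take 10·log₁₀ of the total.
Σ 10^(L/10) = 10^(78.8/10) + 10^(87.5/10) + 10^(83.0/10) + 10^(92.0/10) + 10^(83.9/10) = 2.668e+09.
L_total = 10·log₁₀(2.668e+09) = 94.26 dB.

94.3 dB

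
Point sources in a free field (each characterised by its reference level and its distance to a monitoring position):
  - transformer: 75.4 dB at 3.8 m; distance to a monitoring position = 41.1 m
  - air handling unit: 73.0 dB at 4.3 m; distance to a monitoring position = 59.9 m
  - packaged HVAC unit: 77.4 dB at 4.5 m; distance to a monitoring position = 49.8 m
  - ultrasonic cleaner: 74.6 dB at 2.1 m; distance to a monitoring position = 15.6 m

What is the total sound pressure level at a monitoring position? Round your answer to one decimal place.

Propagate each source to the receiver with L = L_ref − 20·log₁₀(r/r_ref), then add intensities.
transformer: 75.4 − 20·log₁₀(41.1/3.8) = 75.4 − 20.68 = 54.72 dB.
air handling unit: 73.0 − 20·log₁₀(59.9/4.3) = 73.0 − 22.88 = 50.12 dB.
packaged HVAC unit: 77.4 − 20·log₁₀(49.8/4.5) = 77.4 − 20.88 = 56.52 dB.
ultrasonic cleaner: 74.6 − 20·log₁₀(15.6/2.1) = 74.6 − 17.42 = 57.18 dB.
Σ 10^(L/10) = 1.371e+06 → L_total = 10·log₁₀(1.371e+06) = 61.37 dB.

61.4 dB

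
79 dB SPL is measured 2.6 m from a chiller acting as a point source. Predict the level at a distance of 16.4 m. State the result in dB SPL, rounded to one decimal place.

63.0 dB SPL

For a point source, L₂ = L₁ − 20·log₁₀(r₂/r₁).
L₂ = 79 − 20·log₁₀(16.4/2.6) = 79 − 15.997 = 63.00 dB SPL.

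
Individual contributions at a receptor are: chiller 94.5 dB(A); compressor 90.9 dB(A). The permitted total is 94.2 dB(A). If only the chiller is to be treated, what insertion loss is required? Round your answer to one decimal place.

The untreated sources together contribute 10^(90.9/10) = 1.230e+09, i.e. 90.90 dB(A).
To meet 94.2 dB(A) overall, the treated chiller may contribute at most 10^(94.2/10) − 1.230e+09 = 1.400e+09, i.e. 91.46 dB(A).
So the chiller must be reduced from 94.5 to 91.46 dB(A): IL = 3.04 dB.

3.0 dB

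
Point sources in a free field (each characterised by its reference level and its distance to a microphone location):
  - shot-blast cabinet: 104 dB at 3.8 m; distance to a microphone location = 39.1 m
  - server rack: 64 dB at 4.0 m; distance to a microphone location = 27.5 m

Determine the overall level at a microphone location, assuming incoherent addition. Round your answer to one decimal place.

Propagate each source to the receiver with L = L_ref − 20·log₁₀(r/r_ref), then add intensities.
shot-blast cabinet: 104 − 20·log₁₀(39.1/3.8) = 104 − 20.25 = 83.75 dB.
server rack: 64 − 20·log₁₀(27.5/4.0) = 64 − 16.75 = 47.25 dB.
Σ 10^(L/10) = 2.373e+08 → L_total = 10·log₁₀(2.373e+08) = 83.75 dB.

83.8 dB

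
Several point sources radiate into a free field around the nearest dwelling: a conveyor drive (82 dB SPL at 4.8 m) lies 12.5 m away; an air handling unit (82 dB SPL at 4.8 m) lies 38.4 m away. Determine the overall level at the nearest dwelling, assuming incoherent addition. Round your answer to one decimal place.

74.1 dB SPL

Apply inverse-square spreading to bring every level to the receiver, then sum 10^(L/10).
conveyor drive: 82 − 20·log₁₀(12.5/4.8) = 82 − 8.31 = 73.69 dB SPL.
air handling unit: 82 − 20·log₁₀(38.4/4.8) = 82 − 18.06 = 63.94 dB SPL.
Σ 10^(L/10) = 2.585e+07 → L_total = 10·log₁₀(2.585e+07) = 74.12 dB SPL.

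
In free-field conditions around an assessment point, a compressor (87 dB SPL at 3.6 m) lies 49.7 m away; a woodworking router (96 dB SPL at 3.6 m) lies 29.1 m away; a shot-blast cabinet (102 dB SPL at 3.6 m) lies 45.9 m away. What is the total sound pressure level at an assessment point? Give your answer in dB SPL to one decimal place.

Propagate each source to the receiver with L = L_ref − 20·log₁₀(r/r_ref), then add intensities.
compressor: 87 − 20·log₁₀(49.7/3.6) = 87 − 22.80 = 64.20 dB SPL.
woodworking router: 96 − 20·log₁₀(29.1/3.6) = 96 − 18.15 = 77.85 dB SPL.
shot-blast cabinet: 102 − 20·log₁₀(45.9/3.6) = 102 − 22.11 = 79.89 dB SPL.
Σ 10^(L/10) = 1.611e+08 → L_total = 10·log₁₀(1.611e+08) = 82.07 dB SPL.

82.1 dB SPL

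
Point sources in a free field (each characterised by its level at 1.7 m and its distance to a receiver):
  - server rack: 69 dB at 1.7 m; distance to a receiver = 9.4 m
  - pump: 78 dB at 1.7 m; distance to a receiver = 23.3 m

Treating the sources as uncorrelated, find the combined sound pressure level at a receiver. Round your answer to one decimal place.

57.8 dB

Propagate each source to the receiver with L = L_ref − 20·log₁₀(r/r_ref), then add intensities.
server rack: 69 − 20·log₁₀(9.4/1.7) = 69 − 14.85 = 54.15 dB.
pump: 78 − 20·log₁₀(23.3/1.7) = 78 − 22.74 = 55.26 dB.
Σ 10^(L/10) = 5.957e+05 → L_total = 10·log₁₀(5.957e+05) = 57.75 dB.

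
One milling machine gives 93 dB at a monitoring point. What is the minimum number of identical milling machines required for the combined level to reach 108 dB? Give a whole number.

32

Need L₁ + 10·log₁₀ N ≥ 108, i.e. log₁₀ N ≥ 1.50.
N ≥ 10^(15.0/10) = 31.623, so N = 32.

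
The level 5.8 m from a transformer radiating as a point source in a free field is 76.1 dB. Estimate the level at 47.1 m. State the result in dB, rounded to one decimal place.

Point-source attenuation: ΔL = 20·log₁₀(r₂/r₁) = 20·log₁₀(47.1/5.8) = 18.192 dB.
L₂ = 76.1 − 20·log₁₀(47.1/5.8) = 76.1 − 18.192 = 57.91 dB.

57.9 dB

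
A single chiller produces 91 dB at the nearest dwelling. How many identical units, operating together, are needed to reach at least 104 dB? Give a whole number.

N identical sources give L₁ + 10·log₁₀ N, so require 10·log₁₀ N ≥ 104 − 91 = 13.0 dB.
N ≥ 10^(13.0/10) = 19.953, so N = 20.

20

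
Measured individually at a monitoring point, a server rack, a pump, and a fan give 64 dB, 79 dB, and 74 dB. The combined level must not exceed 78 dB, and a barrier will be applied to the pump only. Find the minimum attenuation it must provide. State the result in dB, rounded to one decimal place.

3.5 dB

The untreated sources together contribute 10^(64/10) + 10^(74/10) = 2.763e+07, i.e. 74.41 dB.
The limit corresponds to 10^(78/10) = 6.310e+07; subtracting the fixed part leaves 3.546e+07 for the pump, i.e. 75.50 dB.
So the pump must be reduced from 79 to 75.50 dB: IL = 3.50 dB.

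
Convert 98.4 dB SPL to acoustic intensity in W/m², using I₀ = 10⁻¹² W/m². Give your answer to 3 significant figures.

0.00692 W/m²

I/I₀ = 10^(98.4/10) = 6.918e+09, so I = 6.918e+09 × 10⁻¹² W/m².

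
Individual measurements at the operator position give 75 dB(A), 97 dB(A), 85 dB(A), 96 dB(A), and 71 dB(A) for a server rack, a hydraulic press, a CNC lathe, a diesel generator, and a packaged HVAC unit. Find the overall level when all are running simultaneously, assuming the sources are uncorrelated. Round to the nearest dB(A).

Incoherent sources combine by intensity addition: L_total = 10·log₁₀(Σ 10^(L_i/10)).
Σ 10^(L/10) = 10^(75/10) + 10^(97/10) + 10^(85/10) + 10^(96/10) + 10^(71/10) = 9.353e+09.
L_total = 10·log₁₀(9.353e+09) = 99.71 dB(A).

100 dB(A)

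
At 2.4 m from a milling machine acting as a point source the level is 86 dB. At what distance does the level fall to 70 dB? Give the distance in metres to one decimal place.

15.1 m

Point-source spreading drops the level by 20·log₁₀(r₂/r₁); inverting, r₂/r₁ = 10^(ΔL/20).
r₂ = 2.4·10^((86−70)/20) = 2.4·10^(16.0/20) = 15.14 m.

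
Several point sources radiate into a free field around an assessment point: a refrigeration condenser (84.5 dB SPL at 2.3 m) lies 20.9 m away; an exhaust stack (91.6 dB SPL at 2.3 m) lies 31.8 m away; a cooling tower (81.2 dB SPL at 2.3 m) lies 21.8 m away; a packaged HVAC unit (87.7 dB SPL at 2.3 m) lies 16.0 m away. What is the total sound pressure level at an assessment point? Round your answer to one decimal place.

First find each source's level at the receiver (point-source: −20·log₁₀(r/r_ref)), then combine on an intensity basis.
refrigeration condenser: 84.5 − 20·log₁₀(20.9/2.3) = 84.5 − 19.17 = 65.33 dB SPL.
exhaust stack: 91.6 − 20·log₁₀(31.8/2.3) = 91.6 − 22.81 = 68.79 dB SPL.
cooling tower: 81.2 − 20·log₁₀(21.8/2.3) = 81.2 − 19.53 = 61.67 dB SPL.
packaged HVAC unit: 87.7 − 20·log₁₀(16.0/2.3) = 87.7 − 16.85 = 70.85 dB SPL.
Σ 10^(L/10) = 2.461e+07 → L_total = 10·log₁₀(2.461e+07) = 73.91 dB SPL.

73.9 dB SPL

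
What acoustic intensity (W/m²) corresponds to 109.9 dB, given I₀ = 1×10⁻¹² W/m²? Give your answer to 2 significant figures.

0.098 W/m²

L = 10·log₁₀(I/I₀) ⇒ I = I₀·10^(L/10) = 10⁻¹² × 10^10.99.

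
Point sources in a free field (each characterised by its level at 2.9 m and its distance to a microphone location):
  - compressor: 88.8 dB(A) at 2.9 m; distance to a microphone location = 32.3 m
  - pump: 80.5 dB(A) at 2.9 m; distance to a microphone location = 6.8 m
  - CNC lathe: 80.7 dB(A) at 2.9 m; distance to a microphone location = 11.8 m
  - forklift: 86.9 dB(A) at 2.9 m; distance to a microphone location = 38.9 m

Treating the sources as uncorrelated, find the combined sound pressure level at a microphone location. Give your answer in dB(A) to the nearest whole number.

First find each source's level at the receiver (point-source: −20·log₁₀(r/r_ref)), then combine on an intensity basis.
compressor: 88.8 − 20·log₁₀(32.3/2.9) = 88.8 − 20.94 = 67.86 dB(A).
pump: 80.5 − 20·log₁₀(6.8/2.9) = 80.5 − 7.40 = 73.10 dB(A).
CNC lathe: 80.7 − 20·log₁₀(11.8/2.9) = 80.7 − 12.19 = 68.51 dB(A).
forklift: 86.9 − 20·log₁₀(38.9/2.9) = 86.9 − 22.55 = 64.35 dB(A).
Σ 10^(L/10) = 3.634e+07 → L_total = 10·log₁₀(3.634e+07) = 75.60 dB(A).

76 dB(A)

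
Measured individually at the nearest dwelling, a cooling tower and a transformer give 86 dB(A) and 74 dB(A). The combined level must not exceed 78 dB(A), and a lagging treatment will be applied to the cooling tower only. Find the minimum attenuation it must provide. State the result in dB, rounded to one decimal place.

Fixed contribution from the other source: Σ 10^(L/10) = 10^(74/10) = 2.512e+07 (74.00 dB(A)).
To meet 78 dB(A) overall, the treated cooling tower may contribute at most 10^(78/10) − 2.512e+07 = 3.798e+07, i.e. 75.80 dB(A).
So the cooling tower must be reduced from 86 to 75.80 dB(A): IL = 10.20 dB.

10.2 dB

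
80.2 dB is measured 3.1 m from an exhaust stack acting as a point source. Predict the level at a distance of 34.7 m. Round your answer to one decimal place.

Spherical spreading from a point source gives a 20·log₁₀(r₂/r₁) drop.
L₂ = 80.2 − 20·log₁₀(34.7/3.1) = 80.2 − 20.979 = 59.22 dB.

59.2 dB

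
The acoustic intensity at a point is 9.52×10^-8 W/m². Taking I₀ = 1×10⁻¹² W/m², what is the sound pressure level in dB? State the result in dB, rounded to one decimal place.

49.8 dB

L = 10·log₁₀(I/I₀) = 10·log₁₀(9.52×10^-8/10⁻¹²) = 10·log₁₀(9.52×10^4).
L = 10·(0.9786 + 4) = 49.79 dB.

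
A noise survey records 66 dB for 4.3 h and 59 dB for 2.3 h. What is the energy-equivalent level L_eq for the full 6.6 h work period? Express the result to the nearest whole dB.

Weight each interval's intensity by its duration and average over T = 6.6 h:
Σ tᵢ·10^(Lᵢ/10) = 4.3·10^(66/10) + 2.3·10^(59/10) = 1.895e+07.
L_eq = 10·log₁₀(1.895e+07/6.6) = 64.58 dB.

65 dB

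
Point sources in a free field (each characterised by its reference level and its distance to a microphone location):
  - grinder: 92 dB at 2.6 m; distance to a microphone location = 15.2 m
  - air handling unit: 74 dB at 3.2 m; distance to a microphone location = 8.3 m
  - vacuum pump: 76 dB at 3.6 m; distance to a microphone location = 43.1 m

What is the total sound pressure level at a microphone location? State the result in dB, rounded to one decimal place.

Propagate each source to the receiver with L = L_ref − 20·log₁₀(r/r_ref), then add intensities.
grinder: 92 − 20·log₁₀(15.2/2.6) = 92 − 15.34 = 76.66 dB.
air handling unit: 74 − 20·log₁₀(8.3/3.2) = 74 − 8.28 = 65.72 dB.
vacuum pump: 76 − 20·log₁₀(43.1/3.6) = 76 − 21.56 = 54.44 dB.
Σ 10^(L/10) = 5.038e+07 → L_total = 10·log₁₀(5.038e+07) = 77.02 dB.

77.0 dB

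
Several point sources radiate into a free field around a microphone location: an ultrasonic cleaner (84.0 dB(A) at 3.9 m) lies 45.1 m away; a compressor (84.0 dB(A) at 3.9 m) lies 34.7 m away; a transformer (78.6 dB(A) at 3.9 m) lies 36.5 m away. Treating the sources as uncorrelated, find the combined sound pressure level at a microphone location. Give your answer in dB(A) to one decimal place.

First find each source's level at the receiver (point-source: −20·log₁₀(r/r_ref)), then combine on an intensity basis.
ultrasonic cleaner: 84.0 − 20·log₁₀(45.1/3.9) = 84.0 − 21.26 = 62.74 dB(A).
compressor: 84.0 − 20·log₁₀(34.7/3.9) = 84.0 − 18.99 = 65.01 dB(A).
transformer: 78.6 − 20·log₁₀(36.5/3.9) = 78.6 − 19.42 = 59.18 dB(A).
Σ 10^(L/10) = 5.878e+06 → L_total = 10·log₁₀(5.878e+06) = 67.69 dB(A).

67.7 dB(A)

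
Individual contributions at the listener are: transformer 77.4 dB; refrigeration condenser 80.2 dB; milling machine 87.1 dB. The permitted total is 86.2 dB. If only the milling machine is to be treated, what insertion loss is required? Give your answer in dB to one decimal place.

3.0 dB

Everything except the milling machine sums to 10^(77.4/10) + 10^(80.2/10) = 1.597e+08 in linear terms, 82.03 dB.
The limit corresponds to 10^(86.2/10) = 4.169e+08; subtracting the fixed part leaves 2.572e+08 for the milling machine, i.e. 84.10 dB.
Required insertion loss = 87.1 − 84.10 = 3.00 dB.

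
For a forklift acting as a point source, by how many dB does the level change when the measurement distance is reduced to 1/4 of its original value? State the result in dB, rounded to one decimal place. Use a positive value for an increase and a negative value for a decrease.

Point-source spreading: ΔL = −20·log₁₀(r₂/r₁).
ΔL = −20·log₁₀(0.25) = +12.04 dB.

+12.0 dB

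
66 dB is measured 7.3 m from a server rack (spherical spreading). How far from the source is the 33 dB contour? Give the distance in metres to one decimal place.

326.1 m

Point-source spreading drops the level by 20·log₁₀(r₂/r₁); inverting, r₂/r₁ = 10^(ΔL/20).
r₂ = 7.3·10^((66−33)/20) = 7.3·10^(33.0/20) = 326.08 m.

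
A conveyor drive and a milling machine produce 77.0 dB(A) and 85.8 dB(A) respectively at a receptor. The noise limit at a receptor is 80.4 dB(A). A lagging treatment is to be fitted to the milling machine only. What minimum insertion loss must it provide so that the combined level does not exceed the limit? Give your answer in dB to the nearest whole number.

8 dB

The untreated sources together contribute 10^(77.0/10) = 5.012e+07, i.e. 77.00 dB(A).
The limit corresponds to 10^(80.4/10) = 1.096e+08; subtracting the fixed part leaves 5.953e+07 for the milling machine, i.e. 77.75 dB(A).
So the milling machine must be reduced from 85.8 to 77.75 dB(A): IL = 8.05 dB.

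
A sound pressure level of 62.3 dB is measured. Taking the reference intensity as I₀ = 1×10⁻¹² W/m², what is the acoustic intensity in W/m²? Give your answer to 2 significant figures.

L = 10·log₁₀(I/I₀) ⇒ I = I₀·10^(L/10) = 10⁻¹² × 10^6.23.

1.7e-06 W/m²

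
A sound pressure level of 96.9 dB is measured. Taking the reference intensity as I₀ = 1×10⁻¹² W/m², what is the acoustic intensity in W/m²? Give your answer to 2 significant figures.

L = 10·log₁₀(I/I₀) ⇒ I = I₀·10^(L/10) = 10⁻¹² × 10^9.69.

0.0049 W/m²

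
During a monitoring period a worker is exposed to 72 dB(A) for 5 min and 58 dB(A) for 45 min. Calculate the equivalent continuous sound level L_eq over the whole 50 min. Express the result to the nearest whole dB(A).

Weight each interval's intensity by its duration and average over T = 50 min:
Σ tᵢ·10^(Lᵢ/10) = 5·10^(72/10) + 45·10^(58/10) = 1.076e+08.
L_eq = 10·log₁₀(1.076e+08/50) = 63.33 dB(A).

63 dB(A)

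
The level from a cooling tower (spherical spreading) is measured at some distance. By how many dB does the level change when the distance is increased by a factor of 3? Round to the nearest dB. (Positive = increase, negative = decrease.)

With spherical spreading the level changes by −20·log₁₀(r₂/r₁).
ΔL = −20·log₁₀(3) = -9.54 dB.

-10 dB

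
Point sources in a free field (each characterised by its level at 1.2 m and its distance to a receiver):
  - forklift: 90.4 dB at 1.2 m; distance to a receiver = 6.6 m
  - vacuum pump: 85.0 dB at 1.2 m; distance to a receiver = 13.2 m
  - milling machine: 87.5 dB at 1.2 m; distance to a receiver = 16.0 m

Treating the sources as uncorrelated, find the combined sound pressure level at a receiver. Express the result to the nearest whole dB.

76 dB

Propagate each source to the receiver with L = L_ref − 20·log₁₀(r/r_ref), then add intensities.
forklift: 90.4 − 20·log₁₀(6.6/1.2) = 90.4 − 14.81 = 75.59 dB.
vacuum pump: 85.0 − 20·log₁₀(13.2/1.2) = 85.0 − 20.83 = 64.17 dB.
milling machine: 87.5 − 20·log₁₀(16.0/1.2) = 87.5 − 22.50 = 65.00 dB.
Σ 10^(L/10) = 4.202e+07 → L_total = 10·log₁₀(4.202e+07) = 76.23 dB.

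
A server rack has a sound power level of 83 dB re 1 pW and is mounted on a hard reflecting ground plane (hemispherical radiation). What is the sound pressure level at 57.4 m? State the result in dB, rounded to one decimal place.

39.8 dB

Free-field hemispherical radiation: L_p = L_w − 10·log₁₀(2π·r²), r = 57.4 m.
2π·r² = 2.07e+04 m², 10·log₁₀ of that is 43.160 dB.
L_p = 83 − 43.160 = 39.84 dB.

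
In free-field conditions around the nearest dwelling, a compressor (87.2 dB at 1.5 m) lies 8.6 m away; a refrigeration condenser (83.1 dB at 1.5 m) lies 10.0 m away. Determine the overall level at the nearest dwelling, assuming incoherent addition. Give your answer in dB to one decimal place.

Propagate each source to the receiver with L = L_ref − 20·log₁₀(r/r_ref), then add intensities.
compressor: 87.2 − 20·log₁₀(8.6/1.5) = 87.2 − 15.17 = 72.03 dB.
refrigeration condenser: 83.1 − 20·log₁₀(10.0/1.5) = 83.1 − 16.48 = 66.62 dB.
Σ 10^(L/10) = 2.056e+07 → L_total = 10·log₁₀(2.056e+07) = 73.13 dB.

73.1 dB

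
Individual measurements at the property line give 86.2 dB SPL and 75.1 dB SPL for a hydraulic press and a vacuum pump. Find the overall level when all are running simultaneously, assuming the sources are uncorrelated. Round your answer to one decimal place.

Incoherent sources combine by intensity addition: L_total = 10·log₁₀(Σ 10^(L_i/10)).
Σ 10^(L/10) = 10^(86.2/10) + 10^(75.1/10) = 4.492e+08.
L_total = 10·log₁₀(4.492e+08) = 86.52 dB SPL.

86.5 dB SPL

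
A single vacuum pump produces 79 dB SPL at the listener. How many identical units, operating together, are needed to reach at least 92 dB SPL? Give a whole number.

20

The shortfall is 92 − 79 = 13.0 dB, and N units add 10·log₁₀ N, so need 10·log₁₀ N ≥ 13.0.
N ≥ 10^(13.0/10) = 19.953, so N = 20.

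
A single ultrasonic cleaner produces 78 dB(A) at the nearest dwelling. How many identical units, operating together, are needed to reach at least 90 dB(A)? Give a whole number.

16

Need L₁ + 10·log₁₀ N ≥ 90, i.e. log₁₀ N ≥ 1.20.
N ≥ 10^(12.0/10) = 15.849, so N = 16.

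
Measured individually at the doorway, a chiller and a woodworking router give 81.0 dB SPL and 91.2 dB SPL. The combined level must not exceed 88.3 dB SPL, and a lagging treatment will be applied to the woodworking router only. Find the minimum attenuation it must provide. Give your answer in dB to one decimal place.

3.8 dB

The untreated sources together contribute 10^(81.0/10) = 1.259e+08, i.e. 81.00 dB SPL.
To meet 88.3 dB SPL overall, the treated woodworking router may contribute at most 10^(88.3/10) − 1.259e+08 = 5.502e+08, i.e. 87.41 dB SPL.
So the woodworking router must be reduced from 91.2 to 87.41 dB SPL: IL = 3.79 dB.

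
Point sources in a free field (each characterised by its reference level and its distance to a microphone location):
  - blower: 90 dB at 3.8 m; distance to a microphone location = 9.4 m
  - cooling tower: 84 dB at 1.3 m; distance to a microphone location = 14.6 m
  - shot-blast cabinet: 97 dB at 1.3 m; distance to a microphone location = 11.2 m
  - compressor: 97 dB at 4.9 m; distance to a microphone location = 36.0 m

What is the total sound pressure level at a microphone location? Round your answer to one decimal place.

85.1 dB

Apply inverse-square spreading to bring every level to the receiver, then sum 10^(L/10).
blower: 90 − 20·log₁₀(9.4/3.8) = 90 − 7.87 = 82.13 dB.
cooling tower: 84 − 20·log₁₀(14.6/1.3) = 84 − 21.01 = 62.99 dB.
shot-blast cabinet: 97 − 20·log₁₀(11.2/1.3) = 97 − 18.71 = 78.29 dB.
compressor: 97 − 20·log₁₀(36.0/4.9) = 97 − 17.32 = 79.68 dB.
Σ 10^(L/10) = 3.258e+08 → L_total = 10·log₁₀(3.258e+08) = 85.13 dB.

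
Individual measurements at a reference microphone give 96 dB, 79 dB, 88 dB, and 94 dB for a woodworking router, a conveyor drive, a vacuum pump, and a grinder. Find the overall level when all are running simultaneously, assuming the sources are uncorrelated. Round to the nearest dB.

Incoherent sources combine by intensity addition: L_total = 10·log₁₀(Σ 10^(L_i/10)).
Σ 10^(L/10) = 10^(96/10) + 10^(79/10) + 10^(88/10) + 10^(94/10) = 7.203e+09.
L_total = 10·log₁₀(7.203e+09) = 98.58 dB.

99 dB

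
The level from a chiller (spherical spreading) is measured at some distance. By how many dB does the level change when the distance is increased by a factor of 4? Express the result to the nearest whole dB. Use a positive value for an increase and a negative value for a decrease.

-12 dB

A point source loses 6 dB per doubling of distance; generally ΔL = −20·log₁₀(r₂/r₁).
ΔL = −20·log₁₀(4) = -12.04 dB.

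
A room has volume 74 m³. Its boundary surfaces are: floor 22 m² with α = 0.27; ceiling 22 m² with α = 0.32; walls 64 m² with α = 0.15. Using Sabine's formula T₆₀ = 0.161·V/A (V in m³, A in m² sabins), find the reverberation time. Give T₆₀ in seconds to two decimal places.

0.53 s

A = Σ Sᵢαᵢ = 22·0.27 + 22·0.32 + 64·0.15 = 22.58 m².
T₆₀ = 0.161 × 74 / 22.58 = 0.528 s.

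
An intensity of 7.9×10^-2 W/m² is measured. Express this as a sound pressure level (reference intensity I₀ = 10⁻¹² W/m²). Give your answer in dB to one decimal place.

109.0 dB

Dividing by I₀ shifts the exponent by 12: I/I₀ = 7.9×10^10.
L = 10·(0.8976 + 10) = 108.98 dB.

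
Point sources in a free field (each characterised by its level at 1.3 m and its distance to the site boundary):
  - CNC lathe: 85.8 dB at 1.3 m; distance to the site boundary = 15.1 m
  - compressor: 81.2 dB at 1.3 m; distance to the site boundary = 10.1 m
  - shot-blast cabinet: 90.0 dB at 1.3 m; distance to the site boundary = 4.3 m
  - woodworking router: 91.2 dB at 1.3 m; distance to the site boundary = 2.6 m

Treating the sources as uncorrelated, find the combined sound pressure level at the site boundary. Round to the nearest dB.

Propagate each source to the receiver with L = L_ref − 20·log₁₀(r/r_ref), then add intensities.
CNC lathe: 85.8 − 20·log₁₀(15.1/1.3) = 85.8 − 21.30 = 64.50 dB.
compressor: 81.2 − 20·log₁₀(10.1/1.3) = 81.2 − 17.81 = 63.39 dB.
shot-blast cabinet: 90.0 − 20·log₁₀(4.3/1.3) = 90.0 − 10.39 = 79.61 dB.
woodworking router: 91.2 − 20·log₁₀(2.6/1.3) = 91.2 − 6.02 = 85.18 dB.
Σ 10^(L/10) = 4.260e+08 → L_total = 10·log₁₀(4.260e+08) = 86.29 dB.

86 dB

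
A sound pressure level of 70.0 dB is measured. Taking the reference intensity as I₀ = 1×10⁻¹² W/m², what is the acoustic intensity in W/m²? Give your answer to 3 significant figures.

I/I₀ = 10^(70.0/10) = 1e+07, so I = 1e+07 × 10⁻¹² W/m².

1.00e-05 W/m²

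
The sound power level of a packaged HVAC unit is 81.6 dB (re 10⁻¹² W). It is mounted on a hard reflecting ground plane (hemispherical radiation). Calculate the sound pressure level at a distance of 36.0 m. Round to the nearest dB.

Free-field hemispherical radiation: L_p = L_w − 10·log₁₀(2π·r²), r = 36.0 m.
2π·r² = 8143 m², 10·log₁₀ of that is 39.108 dB.
L_p = 81.6 − 39.108 = 42.49 dB.

42 dB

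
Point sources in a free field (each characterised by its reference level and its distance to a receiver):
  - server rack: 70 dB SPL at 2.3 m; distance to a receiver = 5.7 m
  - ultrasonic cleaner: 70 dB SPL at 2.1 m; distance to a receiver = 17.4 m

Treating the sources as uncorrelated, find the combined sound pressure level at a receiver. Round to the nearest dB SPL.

Propagate each source to the receiver with L = L_ref − 20·log₁₀(r/r_ref), then add intensities.
server rack: 70 − 20·log₁₀(5.7/2.3) = 70 − 7.88 = 62.12 dB SPL.
ultrasonic cleaner: 70 − 20·log₁₀(17.4/2.1) = 70 − 18.37 = 51.63 dB SPL.
Σ 10^(L/10) = 1.774e+06 → L_total = 10·log₁₀(1.774e+06) = 62.49 dB SPL.

62 dB SPL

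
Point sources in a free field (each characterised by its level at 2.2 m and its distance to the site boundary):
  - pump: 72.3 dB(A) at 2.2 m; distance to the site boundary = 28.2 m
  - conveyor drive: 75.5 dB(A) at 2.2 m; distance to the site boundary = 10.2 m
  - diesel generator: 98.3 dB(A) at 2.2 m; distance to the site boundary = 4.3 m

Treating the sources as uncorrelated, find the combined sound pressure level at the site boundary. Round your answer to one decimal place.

First find each source's level at the receiver (point-source: −20·log₁₀(r/r_ref)), then combine on an intensity basis.
pump: 72.3 − 20·log₁₀(28.2/2.2) = 72.3 − 22.16 = 50.14 dB(A).
conveyor drive: 75.5 − 20·log₁₀(10.2/2.2) = 75.5 − 13.32 = 62.18 dB(A).
diesel generator: 98.3 − 20·log₁₀(4.3/2.2) = 98.3 − 5.82 = 92.48 dB(A).
Σ 10^(L/10) = 1.771e+09 → L_total = 10·log₁₀(1.771e+09) = 92.48 dB(A).

92.5 dB(A)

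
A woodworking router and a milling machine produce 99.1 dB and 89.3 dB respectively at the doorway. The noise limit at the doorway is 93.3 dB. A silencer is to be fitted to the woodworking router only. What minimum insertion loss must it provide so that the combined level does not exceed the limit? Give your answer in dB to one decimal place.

Fixed contribution from the other source: Σ 10^(L/10) = 10^(89.3/10) = 8.511e+08 (89.30 dB).
The limit corresponds to 10^(93.3/10) = 2.138e+09; subtracting the fixed part leaves 1.287e+09 for the woodworking router, i.e. 91.10 dB.
Required insertion loss = 99.1 − 91.10 = 8.00 dB.

8.0 dB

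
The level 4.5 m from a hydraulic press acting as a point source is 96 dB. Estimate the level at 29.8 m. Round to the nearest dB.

80 dB

For a point source, L₂ = L₁ − 20·log₁₀(r₂/r₁).
L₂ = 96 − 20·log₁₀(29.8/4.5) = 96 − 16.420 = 79.58 dB.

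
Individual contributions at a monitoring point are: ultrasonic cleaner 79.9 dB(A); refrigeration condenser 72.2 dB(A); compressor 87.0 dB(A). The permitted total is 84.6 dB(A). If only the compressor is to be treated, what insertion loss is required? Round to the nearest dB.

5 dB

Everything except the compressor sums to 10^(79.9/10) + 10^(72.2/10) = 1.143e+08 in linear terms, 80.58 dB(A).
The limit corresponds to 10^(84.6/10) = 2.884e+08; subtracting the fixed part leaves 1.741e+08 for the compressor, i.e. 82.41 dB(A).
So the compressor must be reduced from 87.0 to 82.41 dB(A): IL = 4.59 dB.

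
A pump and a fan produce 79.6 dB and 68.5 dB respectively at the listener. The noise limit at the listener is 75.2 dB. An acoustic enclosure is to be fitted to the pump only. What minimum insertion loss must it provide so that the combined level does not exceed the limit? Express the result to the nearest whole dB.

Fixed contribution from the other source: Σ 10^(L/10) = 10^(68.5/10) = 7.079e+06 (68.50 dB).
To meet 75.2 dB overall, the treated pump may contribute at most 10^(75.2/10) − 7.079e+06 = 2.603e+07, i.e. 74.16 dB.
So the pump must be reduced from 79.6 to 74.16 dB: IL = 5.44 dB.

5 dB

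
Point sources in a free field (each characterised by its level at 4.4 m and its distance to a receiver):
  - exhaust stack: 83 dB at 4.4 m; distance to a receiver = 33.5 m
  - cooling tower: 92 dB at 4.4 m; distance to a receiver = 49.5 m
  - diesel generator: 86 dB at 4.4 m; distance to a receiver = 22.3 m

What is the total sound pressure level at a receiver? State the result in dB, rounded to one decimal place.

Propagate each source to the receiver with L = L_ref − 20·log₁₀(r/r_ref), then add intensities.
exhaust stack: 83 − 20·log₁₀(33.5/4.4) = 83 − 17.63 = 65.37 dB.
cooling tower: 92 − 20·log₁₀(49.5/4.4) = 92 − 21.02 = 70.98 dB.
diesel generator: 86 − 20·log₁₀(22.3/4.4) = 86 − 14.10 = 71.90 dB.
Σ 10^(L/10) = 3.146e+07 → L_total = 10·log₁₀(3.146e+07) = 74.98 dB.

75.0 dB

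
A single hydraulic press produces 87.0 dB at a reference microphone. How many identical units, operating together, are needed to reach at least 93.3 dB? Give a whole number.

5

N identical sources give L₁ + 10·log₁₀ N, so require 10·log₁₀ N ≥ 93.3 − 87.0 = 6.3 dB.
N ≥ 10^(6.3/10) = 4.266, so N = 5.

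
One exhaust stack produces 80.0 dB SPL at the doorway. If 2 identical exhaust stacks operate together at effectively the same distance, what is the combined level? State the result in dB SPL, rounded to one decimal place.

83.0 dB SPL

L_total = L₁ + 10·log₁₀ N for N identical incoherent sources.
L_total = 80.0 + 10·log₁₀(2) = 80.0 + 3.010 = 83.01 dB SPL.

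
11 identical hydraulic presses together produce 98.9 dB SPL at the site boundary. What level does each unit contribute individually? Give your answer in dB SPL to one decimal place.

For N identical incoherent sources L_total = L₁ + 10·log₁₀ N, so L₁ = 98.9 − 10·log₁₀(11) = 98.9 − 10.414.

88.5 dB SPL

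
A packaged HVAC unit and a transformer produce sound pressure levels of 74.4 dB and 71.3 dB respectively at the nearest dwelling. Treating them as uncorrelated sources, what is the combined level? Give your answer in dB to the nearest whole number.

Incoherent sources combine by intensity addition: L_total = 10·log₁₀(Σ 10^(L_i/10)).
Σ 10^(L/10) = 10^(74.4/10) + 10^(71.3/10) = 4.103e+07.
L_total = 10·log₁₀(4.103e+07) = 76.13 dB.

76 dB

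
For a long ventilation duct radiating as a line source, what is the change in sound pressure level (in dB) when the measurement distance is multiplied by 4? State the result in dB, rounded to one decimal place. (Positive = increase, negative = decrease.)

-6.0 dB

Line-source spreading: ΔL = −10·log₁₀(r₂/r₁).
ΔL = −10·log₁₀(4) = -6.02 dB.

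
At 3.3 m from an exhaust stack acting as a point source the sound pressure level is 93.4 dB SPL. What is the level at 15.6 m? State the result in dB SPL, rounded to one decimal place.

Point-source attenuation: ΔL = 20·log₁₀(r₂/r₁) = 20·log₁₀(15.6/3.3) = 13.492 dB.
L₂ = 93.4 − 20·log₁₀(15.6/3.3) = 93.4 − 13.492 = 79.91 dB SPL.

79.9 dB SPL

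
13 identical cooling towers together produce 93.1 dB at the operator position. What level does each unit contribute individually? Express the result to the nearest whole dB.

13 equal contributions raise the level by 10·log₁₀ 13 = 11.139 dB, so each unit alone gives 93.1 − 11.139.

82 dB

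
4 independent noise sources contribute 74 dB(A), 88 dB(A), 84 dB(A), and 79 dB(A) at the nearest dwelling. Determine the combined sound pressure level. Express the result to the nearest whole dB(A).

Incoherent sources combine by intensity addition: L_total = 10·log₁₀(Σ 10^(L_i/10)).
Σ 10^(L/10) = 10^(74/10) + 10^(88/10) + 10^(84/10) + 10^(79/10) = 9.867e+08.
L_total = 10·log₁₀(9.867e+08) = 89.94 dB(A).

90 dB(A)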